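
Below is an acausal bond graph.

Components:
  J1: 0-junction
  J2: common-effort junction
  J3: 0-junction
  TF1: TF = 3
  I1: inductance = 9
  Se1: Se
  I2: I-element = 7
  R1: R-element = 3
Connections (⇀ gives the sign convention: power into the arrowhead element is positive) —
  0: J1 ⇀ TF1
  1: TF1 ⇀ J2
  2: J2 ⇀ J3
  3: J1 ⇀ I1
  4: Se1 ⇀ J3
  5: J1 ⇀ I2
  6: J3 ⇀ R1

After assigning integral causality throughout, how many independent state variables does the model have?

b4 stroke→J3  (Se1 fixes effort; stroke away)
b2 stroke→J2  (common-e at J3 fixed by 4)
b6 stroke→R1  (J3: bond 4 brought effort, rest push out)
b1 stroke→TF1  (0-jn J2 has e-setter on 2)
b0 stroke→J1  (TF TF1: opposite of bond 1)
b3 stroke→I1  (J1 effort already set via bond 0)
b5 stroke→I2  (0-jn J1 has e-setter on 0)

2  (I1, I2 all integral)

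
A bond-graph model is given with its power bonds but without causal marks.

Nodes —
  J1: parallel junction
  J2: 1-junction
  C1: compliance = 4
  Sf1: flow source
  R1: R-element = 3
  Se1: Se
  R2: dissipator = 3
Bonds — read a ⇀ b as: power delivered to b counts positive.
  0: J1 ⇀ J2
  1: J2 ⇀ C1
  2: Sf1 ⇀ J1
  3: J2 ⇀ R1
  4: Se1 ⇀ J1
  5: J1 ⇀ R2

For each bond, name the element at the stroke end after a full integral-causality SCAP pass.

bond 2 stroke→Sf1  (Sf1: flow source, stroke at near end)
bond 4 stroke→J1  (Se1: effort source, stroke at far end)
bond 0 stroke→J2  (J1 effort already set via bond 4)
bond 5 stroke→R2  (J1 effort already set via bond 4)
bond 1 stroke→J2  (C1: C, integral causality)
bond 3 stroke→R1  (J2 needs exactly one f-in)

bond 0 →J2
bond 1 →J2
bond 2 →Sf1
bond 3 →R1
bond 4 →J1
bond 5 →R2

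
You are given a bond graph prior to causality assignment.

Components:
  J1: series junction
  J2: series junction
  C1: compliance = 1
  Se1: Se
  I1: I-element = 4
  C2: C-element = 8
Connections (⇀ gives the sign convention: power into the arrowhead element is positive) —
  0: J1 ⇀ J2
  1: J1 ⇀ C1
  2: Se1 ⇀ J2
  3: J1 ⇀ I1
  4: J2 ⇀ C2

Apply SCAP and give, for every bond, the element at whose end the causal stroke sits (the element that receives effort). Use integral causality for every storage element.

β2 →J2  (Se1: effort source, stroke at far end)
β1 →J1  (C1 outputs effort q/C1)
β3 →I1  (I1 integral (f out))
β0 →J1  (1-jn J1 has f-setter on 3)
β4 →J2  (J2: bond 0 brought flow, rest push out)

bond 0 stroke→J1
bond 1 stroke→J1
bond 2 stroke→J2
bond 3 stroke→I1
bond 4 stroke→J2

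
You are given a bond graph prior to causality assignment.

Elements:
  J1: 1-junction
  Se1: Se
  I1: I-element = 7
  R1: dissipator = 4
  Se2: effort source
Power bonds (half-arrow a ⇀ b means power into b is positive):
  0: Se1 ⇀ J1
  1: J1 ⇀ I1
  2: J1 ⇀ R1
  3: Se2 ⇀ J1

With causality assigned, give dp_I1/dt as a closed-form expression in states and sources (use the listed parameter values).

b0 stroke→J1  (source Se1 imposes e)
b3 stroke→J1  (Se2 (Se) sets effort on bond)
b1 stroke→I1  (prefer integral on I1)
b2 stroke→J1  (J1 flow already set via bond 1)

dp_I1/dt = E_Se1 + E_Se2 - 4*p_I1/7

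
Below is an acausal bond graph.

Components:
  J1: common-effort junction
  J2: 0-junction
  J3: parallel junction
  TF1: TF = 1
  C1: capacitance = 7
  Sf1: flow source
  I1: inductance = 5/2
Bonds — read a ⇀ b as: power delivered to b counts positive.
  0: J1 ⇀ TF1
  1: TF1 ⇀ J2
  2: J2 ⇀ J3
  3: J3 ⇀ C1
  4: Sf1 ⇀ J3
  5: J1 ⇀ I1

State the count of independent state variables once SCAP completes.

2  (C1, I1 all integral)

β4 stroke at Sf1  (Sf1 (Sf) sets flow on bond)
β3 stroke at J3  (C1 integral (e out))
β2 stroke at J2  (J3: bond 3 brought effort, rest push out)
β1 stroke at TF1  (0-jn J2 has e-setter on 2)
β0 stroke at J1  (through TF1, causality passes straight; one stroke at TF1)
β5 stroke at I1  (0-jn J1 has e-setter on 0)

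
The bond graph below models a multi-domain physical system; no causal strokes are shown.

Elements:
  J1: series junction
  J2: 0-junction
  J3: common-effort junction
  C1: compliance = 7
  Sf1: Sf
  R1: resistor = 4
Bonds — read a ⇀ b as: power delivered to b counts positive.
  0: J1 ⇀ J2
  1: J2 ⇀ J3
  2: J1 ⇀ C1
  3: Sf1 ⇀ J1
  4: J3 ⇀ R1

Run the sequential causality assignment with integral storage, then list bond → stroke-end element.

b3 |Sf1  (Sf1: flow source, stroke at near end)
b0 |J1  (common-f at J1 fixed by 3)
b2 |J1  (J1 flow already set via bond 3)
b1 |J2  (closing 0-jn rule on J2)
b4 |J3  (closing 0-jn rule on J3)

b0 →J1
b1 →J2
b2 →J1
b3 →Sf1
b4 →J3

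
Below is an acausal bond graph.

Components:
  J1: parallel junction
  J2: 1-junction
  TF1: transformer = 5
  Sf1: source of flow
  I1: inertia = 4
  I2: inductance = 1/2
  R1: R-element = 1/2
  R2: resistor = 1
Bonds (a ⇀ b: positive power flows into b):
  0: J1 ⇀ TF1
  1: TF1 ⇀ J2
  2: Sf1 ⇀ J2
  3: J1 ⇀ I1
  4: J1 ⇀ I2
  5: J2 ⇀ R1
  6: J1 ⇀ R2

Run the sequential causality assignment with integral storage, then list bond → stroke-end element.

#2 stroke→Sf1  (Sf1 (Sf) sets flow on bond)
#1 stroke→J2  (J2: bond 2 brought flow, rest push out)
#5 stroke→J2  (common-f at J2 fixed by 2)
#0 stroke→TF1  (TF1: transformer flips bond 1)
#3 stroke→I1  (I1 outputs flow p/I1)
#4 stroke→I2  (I2: I, integral causality)
#6 stroke→J1  (J1: last free bond brings effort in)

b0 stroke→TF1
b1 stroke→J2
b2 stroke→Sf1
b3 stroke→I1
b4 stroke→I2
b5 stroke→J2
b6 stroke→J1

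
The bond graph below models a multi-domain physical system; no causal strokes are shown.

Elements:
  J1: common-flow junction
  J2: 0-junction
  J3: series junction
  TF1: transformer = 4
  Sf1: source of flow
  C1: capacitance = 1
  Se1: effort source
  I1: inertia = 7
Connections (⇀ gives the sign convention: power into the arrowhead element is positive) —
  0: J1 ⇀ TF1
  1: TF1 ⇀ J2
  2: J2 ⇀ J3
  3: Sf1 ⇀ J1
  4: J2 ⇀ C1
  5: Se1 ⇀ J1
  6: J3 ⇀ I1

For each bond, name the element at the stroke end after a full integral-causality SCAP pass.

#0 stroke→J1
#1 stroke→TF1
#2 stroke→J3
#3 stroke→Sf1
#4 stroke→J2
#5 stroke→J1
#6 stroke→I1

β3 →Sf1  (Sf1 (Sf) sets flow on bond)
β5 →J1  (Se1: effort source, stroke at far end)
β0 →J1  (1-jn J1 has f-setter on 3)
β1 →TF1  (through TF1, causality passes straight; one stroke at TF1)
β4 →J2  (C1 outputs effort q/C1)
β2 →J3  (J2: bond 4 brought effort, rest push out)
β6 →I1  (closing 1-jn rule on J3)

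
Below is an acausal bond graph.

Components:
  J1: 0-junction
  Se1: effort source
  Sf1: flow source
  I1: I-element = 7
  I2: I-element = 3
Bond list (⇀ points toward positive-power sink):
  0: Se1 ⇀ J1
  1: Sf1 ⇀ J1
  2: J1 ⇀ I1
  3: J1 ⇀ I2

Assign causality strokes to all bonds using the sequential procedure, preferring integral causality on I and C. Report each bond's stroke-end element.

#0 stroke at J1
#1 stroke at Sf1
#2 stroke at I1
#3 stroke at I2

#0 |J1  (Se1: effort source, stroke at far end)
#1 |Sf1  (Sf1: flow source, stroke at near end)
#2 |I1  (J1: bond 0 brought effort, rest push out)
#3 |I2  (J1 effort already set via bond 0)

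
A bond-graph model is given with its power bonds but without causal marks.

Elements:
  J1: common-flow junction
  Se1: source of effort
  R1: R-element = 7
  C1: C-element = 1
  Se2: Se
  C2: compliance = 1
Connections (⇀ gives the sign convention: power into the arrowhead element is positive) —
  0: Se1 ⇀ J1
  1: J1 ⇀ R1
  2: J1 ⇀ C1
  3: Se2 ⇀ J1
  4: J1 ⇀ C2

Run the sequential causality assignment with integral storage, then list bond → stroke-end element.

β0 stroke at J1  (Se1 (Se) sets effort on bond)
β3 stroke at J1  (Se2 (Se) sets effort on bond)
β2 stroke at J1  (C1 integral (e out))
β4 stroke at J1  (C2: C, integral causality)
β1 stroke at R1  (J1: last free bond brings flow in)

β0 stroke at J1
β1 stroke at R1
β2 stroke at J1
β3 stroke at J1
β4 stroke at J1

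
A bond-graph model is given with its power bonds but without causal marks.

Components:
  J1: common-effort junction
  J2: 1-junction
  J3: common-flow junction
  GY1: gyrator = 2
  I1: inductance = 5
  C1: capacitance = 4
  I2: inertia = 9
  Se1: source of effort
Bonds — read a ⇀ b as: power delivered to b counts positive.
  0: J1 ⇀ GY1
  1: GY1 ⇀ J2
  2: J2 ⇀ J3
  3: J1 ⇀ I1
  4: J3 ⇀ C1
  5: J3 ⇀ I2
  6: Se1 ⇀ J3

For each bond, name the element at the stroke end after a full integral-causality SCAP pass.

b0 stroke at J1
b1 stroke at J2
b2 stroke at J3
b3 stroke at I1
b4 stroke at J3
b5 stroke at I2
b6 stroke at J3

bond 6 |J3  (source Se1 imposes e)
bond 3 |I1  (I1 outputs flow p/I1)
bond 0 |J1  (J1 needs exactly one e-in)
bond 1 |J2  (GY1: gyrator matches bond 0)
bond 2 |J3  (J2 needs exactly one f-in)
bond 4 |J3  (prefer integral on C1)
bond 5 |I2  (J3 needs exactly one f-in)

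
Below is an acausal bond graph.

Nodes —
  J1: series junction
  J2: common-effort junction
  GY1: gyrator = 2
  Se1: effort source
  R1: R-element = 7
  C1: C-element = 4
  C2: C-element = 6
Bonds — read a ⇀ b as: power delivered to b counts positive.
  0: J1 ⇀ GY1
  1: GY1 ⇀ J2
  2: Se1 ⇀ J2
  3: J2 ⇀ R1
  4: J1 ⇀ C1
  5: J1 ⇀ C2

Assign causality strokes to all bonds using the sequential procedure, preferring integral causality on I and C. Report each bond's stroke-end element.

#2 stroke→J2  (Se1 (Se) sets effort on bond)
#1 stroke→GY1  (J2 effort already set via bond 2)
#3 stroke→R1  (J2: bond 2 brought effort, rest push out)
#0 stroke→GY1  (GY GY1: same side as bond 1)
#4 stroke→J1  (J1: bond 0 brought flow, rest push out)
#5 stroke→J1  (J1 flow already set via bond 0)

β0 |GY1
β1 |GY1
β2 |J2
β3 |R1
β4 |J1
β5 |J1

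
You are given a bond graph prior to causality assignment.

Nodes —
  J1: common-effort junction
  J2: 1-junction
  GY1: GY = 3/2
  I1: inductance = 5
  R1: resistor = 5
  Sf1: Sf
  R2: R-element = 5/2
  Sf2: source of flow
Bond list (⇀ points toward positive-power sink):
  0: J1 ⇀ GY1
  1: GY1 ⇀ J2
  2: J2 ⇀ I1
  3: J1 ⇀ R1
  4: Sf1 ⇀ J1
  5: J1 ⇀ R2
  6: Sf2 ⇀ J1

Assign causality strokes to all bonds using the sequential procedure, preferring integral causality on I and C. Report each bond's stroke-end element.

#4 stroke→Sf1  (Sf1 fixes flow; stroke at Sf1)
#6 stroke→Sf2  (Sf2 (Sf) sets flow on bond)
#2 stroke→I1  (I1 outputs flow p/I1)
#1 stroke→J2  (J2: bond 2 brought flow, rest push out)
#0 stroke→J1  (GY1 both-in/both-out from 1)
#3 stroke→R1  (J1 effort already set via bond 0)
#5 stroke→R2  (J1 effort already set via bond 0)

β0 |J1
β1 |J2
β2 |I1
β3 |R1
β4 |Sf1
β5 |R2
β6 |Sf2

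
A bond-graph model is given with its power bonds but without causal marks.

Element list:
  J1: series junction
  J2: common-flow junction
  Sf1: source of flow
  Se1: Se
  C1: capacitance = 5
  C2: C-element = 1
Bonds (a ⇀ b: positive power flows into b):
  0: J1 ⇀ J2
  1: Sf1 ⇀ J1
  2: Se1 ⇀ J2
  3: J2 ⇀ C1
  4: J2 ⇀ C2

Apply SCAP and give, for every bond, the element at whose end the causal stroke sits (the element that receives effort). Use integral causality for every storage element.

β0 stroke→J1
β1 stroke→Sf1
β2 stroke→J2
β3 stroke→J2
β4 stroke→J2

β1 stroke at Sf1  (source Sf1 imposes f)
β2 stroke at J2  (Se1 (Se) sets effort on bond)
β0 stroke at J1  (J1: bond 1 brought flow, rest push out)
β3 stroke at J2  (1-jn J2 has f-setter on 0)
β4 stroke at J2  (1-jn J2 has f-setter on 0)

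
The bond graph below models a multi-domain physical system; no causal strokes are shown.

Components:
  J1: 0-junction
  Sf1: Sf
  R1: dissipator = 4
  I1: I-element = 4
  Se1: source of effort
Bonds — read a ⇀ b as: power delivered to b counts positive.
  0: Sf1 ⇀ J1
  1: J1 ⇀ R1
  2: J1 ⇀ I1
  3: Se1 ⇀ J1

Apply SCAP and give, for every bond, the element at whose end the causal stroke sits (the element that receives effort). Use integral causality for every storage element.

#0 →Sf1  (Sf1 (Sf) sets flow on bond)
#3 →J1  (Se1 (Se) sets effort on bond)
#1 →R1  (J1: bond 3 brought effort, rest push out)
#2 →I1  (common-e at J1 fixed by 3)

b0 stroke at Sf1
b1 stroke at R1
b2 stroke at I1
b3 stroke at J1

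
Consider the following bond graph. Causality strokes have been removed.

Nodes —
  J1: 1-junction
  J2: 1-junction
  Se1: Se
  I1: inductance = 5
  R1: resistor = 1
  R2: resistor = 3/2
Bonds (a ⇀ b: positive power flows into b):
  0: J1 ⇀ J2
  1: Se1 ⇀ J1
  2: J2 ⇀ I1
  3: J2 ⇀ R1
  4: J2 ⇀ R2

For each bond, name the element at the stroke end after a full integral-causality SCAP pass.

bond 1 stroke at J1  (Se1 (Se) sets effort on bond)
bond 0 stroke at J2  (J1: last free bond brings flow in)
bond 2 stroke at I1  (I1: I, integral causality)
bond 3 stroke at J2  (J2 flow already set via bond 2)
bond 4 stroke at J2  (common-f at J2 fixed by 2)

#0 →J2
#1 →J1
#2 →I1
#3 →J2
#4 →J2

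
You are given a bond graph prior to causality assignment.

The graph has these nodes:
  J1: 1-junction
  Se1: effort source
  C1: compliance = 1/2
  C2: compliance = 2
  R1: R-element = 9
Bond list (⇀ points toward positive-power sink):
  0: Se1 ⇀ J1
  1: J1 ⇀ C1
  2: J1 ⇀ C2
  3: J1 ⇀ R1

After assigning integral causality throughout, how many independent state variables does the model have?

bond 0 stroke at J1  (Se1: effort source, stroke at far end)
bond 1 stroke at J1  (C1: C, integral causality)
bond 2 stroke at J1  (C2 integral (e out))
bond 3 stroke at R1  (only one flow-in slot at J1)

2  (C1, C2 all integral)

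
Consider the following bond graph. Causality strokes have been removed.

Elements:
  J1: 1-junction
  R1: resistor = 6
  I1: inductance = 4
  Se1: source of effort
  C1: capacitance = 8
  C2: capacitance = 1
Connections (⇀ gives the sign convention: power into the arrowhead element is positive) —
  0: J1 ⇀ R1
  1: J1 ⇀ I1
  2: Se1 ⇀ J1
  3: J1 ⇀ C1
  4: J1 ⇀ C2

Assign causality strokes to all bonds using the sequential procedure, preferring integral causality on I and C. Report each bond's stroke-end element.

#0 |J1
#1 |I1
#2 |J1
#3 |J1
#4 |J1

bond 2 →J1  (Se1: effort source, stroke at far end)
bond 1 →I1  (I1 integral (f out))
bond 0 →J1  (1-jn J1 has f-setter on 1)
bond 3 →J1  (1-jn J1 has f-setter on 1)
bond 4 →J1  (common-f at J1 fixed by 1)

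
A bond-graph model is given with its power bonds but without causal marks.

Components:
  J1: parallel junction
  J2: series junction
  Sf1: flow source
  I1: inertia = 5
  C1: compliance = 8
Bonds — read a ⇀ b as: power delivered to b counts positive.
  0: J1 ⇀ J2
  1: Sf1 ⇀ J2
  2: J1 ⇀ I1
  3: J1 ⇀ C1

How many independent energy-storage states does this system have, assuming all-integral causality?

2  (C1, I1 all integral)

#1 |Sf1  (Sf1: flow source, stroke at near end)
#0 |J2  (common-f at J2 fixed by 1)
#2 |I1  (prefer integral on I1)
#3 |J1  (only one effort-in slot at J1)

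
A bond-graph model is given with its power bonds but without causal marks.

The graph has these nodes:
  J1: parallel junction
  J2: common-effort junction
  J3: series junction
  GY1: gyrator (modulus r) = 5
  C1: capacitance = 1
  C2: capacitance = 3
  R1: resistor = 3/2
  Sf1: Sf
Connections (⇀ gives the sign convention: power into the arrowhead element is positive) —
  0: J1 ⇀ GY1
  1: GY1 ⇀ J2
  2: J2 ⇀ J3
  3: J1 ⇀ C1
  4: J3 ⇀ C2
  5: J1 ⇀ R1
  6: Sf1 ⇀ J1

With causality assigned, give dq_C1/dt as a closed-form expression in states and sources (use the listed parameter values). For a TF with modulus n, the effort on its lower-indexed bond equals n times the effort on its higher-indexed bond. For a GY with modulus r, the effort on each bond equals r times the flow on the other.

#6 stroke at Sf1  (Sf1 (Sf) sets flow on bond)
#3 stroke at J1  (C1 integral (e out))
#0 stroke at GY1  (J1 effort already set via bond 3)
#5 stroke at R1  (0-jn J1 has e-setter on 3)
#1 stroke at GY1  (through GY1, causality inverts; strokes same side of GY1)
#2 stroke at J2  (closing 0-jn rule on J2)
#4 stroke at J3  (common-f at J3 fixed by 2)

dq_C1/dt = F_Sf1 - 2*q_C1/3 - q_C2/15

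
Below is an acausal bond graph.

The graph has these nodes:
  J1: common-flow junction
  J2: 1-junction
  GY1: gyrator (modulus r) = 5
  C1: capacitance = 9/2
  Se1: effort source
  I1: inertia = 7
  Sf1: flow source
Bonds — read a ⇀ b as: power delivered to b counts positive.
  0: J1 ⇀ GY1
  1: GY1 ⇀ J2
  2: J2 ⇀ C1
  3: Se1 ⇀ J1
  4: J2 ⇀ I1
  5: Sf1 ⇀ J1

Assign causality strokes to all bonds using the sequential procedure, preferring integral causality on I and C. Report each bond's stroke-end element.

#3 |J1  (source Se1 imposes e)
#5 |Sf1  (Sf1 (Sf) sets flow on bond)
#0 |J1  (J1 flow already set via bond 5)
#1 |J2  (GY1 both-in/both-out from 0)
#2 |J2  (prefer integral on C1)
#4 |I1  (J2: last free bond brings flow in)

β0 |J1
β1 |J2
β2 |J2
β3 |J1
β4 |I1
β5 |Sf1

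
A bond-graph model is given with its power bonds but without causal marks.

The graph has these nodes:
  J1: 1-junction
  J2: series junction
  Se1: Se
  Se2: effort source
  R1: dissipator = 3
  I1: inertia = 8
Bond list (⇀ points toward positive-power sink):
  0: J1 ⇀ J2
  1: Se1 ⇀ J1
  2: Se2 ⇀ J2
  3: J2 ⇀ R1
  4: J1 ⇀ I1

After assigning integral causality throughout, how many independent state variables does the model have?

#1 →J1  (Se1: effort source, stroke at far end)
#2 →J2  (Se2: effort source, stroke at far end)
#4 →I1  (prefer integral on I1)
#0 →J1  (common-f at J1 fixed by 4)
#3 →J2  (J2: bond 0 brought flow, rest push out)

1  (I1 all integral)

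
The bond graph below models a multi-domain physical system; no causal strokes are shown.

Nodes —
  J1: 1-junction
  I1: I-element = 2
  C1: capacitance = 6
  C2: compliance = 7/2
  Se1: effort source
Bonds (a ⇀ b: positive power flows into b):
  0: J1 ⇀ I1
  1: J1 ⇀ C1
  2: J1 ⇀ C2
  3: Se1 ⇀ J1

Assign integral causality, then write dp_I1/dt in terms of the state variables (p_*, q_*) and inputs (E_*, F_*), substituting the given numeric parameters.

b3 stroke→J1  (Se1: effort source, stroke at far end)
b0 stroke→I1  (I1 integral (f out))
b1 stroke→J1  (J1: bond 0 brought flow, rest push out)
b2 stroke→J1  (J1: bond 0 brought flow, rest push out)

dp_I1/dt = E_Se1 - q_C1/6 - 2*q_C2/7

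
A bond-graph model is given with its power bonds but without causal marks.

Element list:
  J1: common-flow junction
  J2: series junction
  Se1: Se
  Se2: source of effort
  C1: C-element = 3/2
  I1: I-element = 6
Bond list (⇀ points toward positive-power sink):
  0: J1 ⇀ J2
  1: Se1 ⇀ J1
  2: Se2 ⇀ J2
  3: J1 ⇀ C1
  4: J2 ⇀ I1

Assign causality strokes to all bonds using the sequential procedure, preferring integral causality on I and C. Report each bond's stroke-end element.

#0 |J2
#1 |J1
#2 |J2
#3 |J1
#4 |I1

β1 stroke at J1  (Se1: effort source, stroke at far end)
β2 stroke at J2  (source Se2 imposes e)
β3 stroke at J1  (C1: C, integral causality)
β0 stroke at J2  (only one flow-in slot at J1)
β4 stroke at I1  (only one flow-in slot at J2)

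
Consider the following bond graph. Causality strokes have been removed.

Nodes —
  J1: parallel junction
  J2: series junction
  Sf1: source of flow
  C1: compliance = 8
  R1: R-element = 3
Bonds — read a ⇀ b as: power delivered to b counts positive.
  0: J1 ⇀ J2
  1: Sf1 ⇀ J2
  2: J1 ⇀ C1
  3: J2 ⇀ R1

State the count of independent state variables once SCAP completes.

1  (C1 all integral)

b1 stroke at Sf1  (Sf1 fixes flow; stroke at Sf1)
b0 stroke at J2  (J2: bond 1 brought flow, rest push out)
b3 stroke at J2  (1-jn J2 has f-setter on 1)
b2 stroke at J1  (only one effort-in slot at J1)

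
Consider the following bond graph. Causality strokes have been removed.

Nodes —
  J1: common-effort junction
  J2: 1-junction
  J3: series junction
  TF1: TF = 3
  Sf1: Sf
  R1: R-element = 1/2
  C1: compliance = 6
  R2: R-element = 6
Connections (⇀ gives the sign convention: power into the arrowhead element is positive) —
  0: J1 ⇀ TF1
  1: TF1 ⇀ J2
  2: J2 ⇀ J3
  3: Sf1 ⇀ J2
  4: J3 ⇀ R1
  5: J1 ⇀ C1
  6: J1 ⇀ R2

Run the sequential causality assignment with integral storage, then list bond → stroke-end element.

β0 stroke at TF1
β1 stroke at J2
β2 stroke at J2
β3 stroke at Sf1
β4 stroke at J3
β5 stroke at J1
β6 stroke at R2

bond 3 stroke→Sf1  (Sf1 (Sf) sets flow on bond)
bond 1 stroke→J2  (common-f at J2 fixed by 3)
bond 2 stroke→J2  (1-jn J2 has f-setter on 3)
bond 4 stroke→J3  (1-jn J3 has f-setter on 2)
bond 0 stroke→TF1  (TF TF1: opposite of bond 1)
bond 5 stroke→J1  (C1: C, integral causality)
bond 6 stroke→R2  (J1 effort already set via bond 5)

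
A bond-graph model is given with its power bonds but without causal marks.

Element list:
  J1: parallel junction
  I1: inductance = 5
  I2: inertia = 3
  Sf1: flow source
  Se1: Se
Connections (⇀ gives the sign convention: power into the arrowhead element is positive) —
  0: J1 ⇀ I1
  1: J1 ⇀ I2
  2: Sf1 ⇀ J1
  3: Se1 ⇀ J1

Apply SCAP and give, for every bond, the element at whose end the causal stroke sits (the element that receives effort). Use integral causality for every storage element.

bond 0 stroke→I1
bond 1 stroke→I2
bond 2 stroke→Sf1
bond 3 stroke→J1

β2 |Sf1  (Sf1 (Sf) sets flow on bond)
β3 |J1  (Se1 fixes effort; stroke away)
β0 |I1  (J1 effort already set via bond 3)
β1 |I2  (J1 effort already set via bond 3)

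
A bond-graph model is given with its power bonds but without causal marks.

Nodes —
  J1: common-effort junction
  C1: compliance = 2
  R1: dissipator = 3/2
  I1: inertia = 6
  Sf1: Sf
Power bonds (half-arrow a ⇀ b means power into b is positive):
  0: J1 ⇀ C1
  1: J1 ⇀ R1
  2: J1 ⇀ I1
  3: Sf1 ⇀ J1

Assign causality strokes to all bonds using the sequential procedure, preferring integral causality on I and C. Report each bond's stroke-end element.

#3 |Sf1  (source Sf1 imposes f)
#0 |J1  (prefer integral on C1)
#1 |R1  (common-e at J1 fixed by 0)
#2 |I1  (J1: bond 0 brought effort, rest push out)

β0 stroke at J1
β1 stroke at R1
β2 stroke at I1
β3 stroke at Sf1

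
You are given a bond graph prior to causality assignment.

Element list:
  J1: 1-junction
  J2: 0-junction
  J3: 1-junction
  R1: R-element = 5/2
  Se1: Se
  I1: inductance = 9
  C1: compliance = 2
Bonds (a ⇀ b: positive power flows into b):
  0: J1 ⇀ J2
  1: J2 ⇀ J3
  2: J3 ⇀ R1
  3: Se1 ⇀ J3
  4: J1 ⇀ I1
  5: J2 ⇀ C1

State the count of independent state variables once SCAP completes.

β3 stroke at J3  (Se1 (Se) sets effort on bond)
β4 stroke at I1  (I1 integral (f out))
β0 stroke at J1  (J1 flow already set via bond 4)
β5 stroke at J2  (C1 outputs effort q/C1)
β1 stroke at J3  (0-jn J2 has e-setter on 5)
β2 stroke at R1  (J3 needs exactly one f-in)

2  (C1, I1 all integral)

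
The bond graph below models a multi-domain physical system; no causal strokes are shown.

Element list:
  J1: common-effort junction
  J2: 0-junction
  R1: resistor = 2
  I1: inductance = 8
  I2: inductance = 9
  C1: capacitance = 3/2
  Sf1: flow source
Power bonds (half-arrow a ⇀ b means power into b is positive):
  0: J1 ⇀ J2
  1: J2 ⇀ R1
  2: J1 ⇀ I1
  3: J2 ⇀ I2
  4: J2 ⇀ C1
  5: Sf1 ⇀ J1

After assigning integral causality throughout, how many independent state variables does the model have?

3  (C1, I1, I2 all integral)

b5 |Sf1  (Sf1: flow source, stroke at near end)
b2 |I1  (I1 outputs flow p/I1)
b0 |J1  (only one effort-in slot at J1)
b3 |I2  (I2 outputs flow p/I2)
b4 |J2  (C1: C, integral causality)
b1 |R1  (common-e at J2 fixed by 4)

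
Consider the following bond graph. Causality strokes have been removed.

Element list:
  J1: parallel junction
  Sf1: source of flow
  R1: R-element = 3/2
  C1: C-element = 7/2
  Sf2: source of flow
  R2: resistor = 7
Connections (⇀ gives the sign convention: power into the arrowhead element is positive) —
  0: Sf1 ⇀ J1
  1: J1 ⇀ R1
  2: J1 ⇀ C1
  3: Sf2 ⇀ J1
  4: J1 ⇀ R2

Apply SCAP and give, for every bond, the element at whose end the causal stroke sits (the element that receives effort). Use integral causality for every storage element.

β0 →Sf1  (Sf1 fixes flow; stroke at Sf1)
β3 →Sf2  (source Sf2 imposes f)
β2 →J1  (C1 integral (e out))
β1 →R1  (0-jn J1 has e-setter on 2)
β4 →R2  (J1: bond 2 brought effort, rest push out)

#0 →Sf1
#1 →R1
#2 →J1
#3 →Sf2
#4 →R2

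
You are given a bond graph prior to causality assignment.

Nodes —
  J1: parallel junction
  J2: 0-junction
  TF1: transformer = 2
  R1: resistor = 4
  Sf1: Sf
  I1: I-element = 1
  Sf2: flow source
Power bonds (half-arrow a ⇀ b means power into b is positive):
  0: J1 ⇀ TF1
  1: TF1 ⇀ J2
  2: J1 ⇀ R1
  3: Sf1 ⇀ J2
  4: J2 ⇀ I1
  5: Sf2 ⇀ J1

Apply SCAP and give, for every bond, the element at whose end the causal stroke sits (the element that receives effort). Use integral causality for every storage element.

#3 |Sf1  (Sf1 (Sf) sets flow on bond)
#5 |Sf2  (Sf2 (Sf) sets flow on bond)
#4 |I1  (I1 integral (f out))
#1 |J2  (J2 needs exactly one e-in)
#0 |TF1  (TF TF1: opposite of bond 1)
#2 |J1  (only one effort-in slot at J1)

#0 |TF1
#1 |J2
#2 |J1
#3 |Sf1
#4 |I1
#5 |Sf2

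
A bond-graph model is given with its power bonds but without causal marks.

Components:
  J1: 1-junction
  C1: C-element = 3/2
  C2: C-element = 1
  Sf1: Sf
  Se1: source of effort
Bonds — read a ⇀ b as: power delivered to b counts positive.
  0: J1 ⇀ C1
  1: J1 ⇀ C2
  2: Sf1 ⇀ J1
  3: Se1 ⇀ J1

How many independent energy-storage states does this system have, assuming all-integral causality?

2  (C1, C2 all integral)

b2 →Sf1  (Sf1 (Sf) sets flow on bond)
b3 →J1  (source Se1 imposes e)
b0 →J1  (1-jn J1 has f-setter on 2)
b1 →J1  (common-f at J1 fixed by 2)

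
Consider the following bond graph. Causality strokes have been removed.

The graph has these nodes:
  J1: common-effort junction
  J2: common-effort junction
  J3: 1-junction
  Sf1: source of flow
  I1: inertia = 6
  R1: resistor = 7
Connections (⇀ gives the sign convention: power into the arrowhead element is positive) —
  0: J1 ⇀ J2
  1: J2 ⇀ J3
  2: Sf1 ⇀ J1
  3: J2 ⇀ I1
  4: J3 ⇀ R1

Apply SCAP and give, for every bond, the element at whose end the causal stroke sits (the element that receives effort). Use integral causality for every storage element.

bond 2 →Sf1  (Sf1 fixes flow; stroke at Sf1)
bond 0 →J1  (J1: last free bond brings effort in)
bond 3 →I1  (I1 outputs flow p/I1)
bond 1 →J2  (J2 needs exactly one e-in)
bond 4 →J3  (common-f at J3 fixed by 1)

β0 stroke at J1
β1 stroke at J2
β2 stroke at Sf1
β3 stroke at I1
β4 stroke at J3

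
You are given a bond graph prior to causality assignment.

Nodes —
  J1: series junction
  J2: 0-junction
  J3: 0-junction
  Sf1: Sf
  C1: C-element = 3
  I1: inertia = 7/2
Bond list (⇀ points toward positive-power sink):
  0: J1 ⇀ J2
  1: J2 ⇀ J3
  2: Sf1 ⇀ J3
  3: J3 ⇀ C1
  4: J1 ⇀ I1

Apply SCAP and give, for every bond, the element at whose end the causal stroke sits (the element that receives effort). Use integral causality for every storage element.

bond 0 →J1
bond 1 →J2
bond 2 →Sf1
bond 3 →J3
bond 4 →I1

#2 |Sf1  (Sf1 (Sf) sets flow on bond)
#3 |J3  (C1 integral (e out))
#1 |J2  (common-e at J3 fixed by 3)
#0 |J1  (0-jn J2 has e-setter on 1)
#4 |I1  (only one flow-in slot at J1)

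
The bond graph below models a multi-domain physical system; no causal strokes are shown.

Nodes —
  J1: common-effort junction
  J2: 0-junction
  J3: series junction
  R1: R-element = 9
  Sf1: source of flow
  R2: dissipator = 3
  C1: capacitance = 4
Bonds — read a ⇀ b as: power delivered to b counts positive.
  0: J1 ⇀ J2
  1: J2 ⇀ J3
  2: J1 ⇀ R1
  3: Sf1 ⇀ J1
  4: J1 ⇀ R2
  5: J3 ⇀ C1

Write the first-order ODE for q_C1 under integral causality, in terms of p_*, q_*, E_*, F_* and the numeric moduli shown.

dq_C1/dt = F_Sf1 - q_C1/9

b3 |Sf1  (Sf1: flow source, stroke at near end)
b5 |J3  (prefer integral on C1)
b1 |J2  (J3 needs exactly one f-in)
b0 |J1  (common-e at J2 fixed by 1)
b2 |R1  (J1: bond 0 brought effort, rest push out)
b4 |R2  (J1: bond 0 brought effort, rest push out)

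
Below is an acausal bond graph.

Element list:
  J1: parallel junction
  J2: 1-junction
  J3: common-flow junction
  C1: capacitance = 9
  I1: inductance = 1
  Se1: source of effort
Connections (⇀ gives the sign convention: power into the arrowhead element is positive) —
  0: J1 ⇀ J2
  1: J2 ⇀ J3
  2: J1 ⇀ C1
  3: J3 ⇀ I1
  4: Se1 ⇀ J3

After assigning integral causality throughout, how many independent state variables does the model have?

2  (C1, I1 all integral)

β4 stroke→J3  (Se1 (Se) sets effort on bond)
β2 stroke→J1  (prefer integral on C1)
β0 stroke→J2  (J1 effort already set via bond 2)
β1 stroke→J3  (J2: last free bond brings flow in)
β3 stroke→I1  (closing 1-jn rule on J3)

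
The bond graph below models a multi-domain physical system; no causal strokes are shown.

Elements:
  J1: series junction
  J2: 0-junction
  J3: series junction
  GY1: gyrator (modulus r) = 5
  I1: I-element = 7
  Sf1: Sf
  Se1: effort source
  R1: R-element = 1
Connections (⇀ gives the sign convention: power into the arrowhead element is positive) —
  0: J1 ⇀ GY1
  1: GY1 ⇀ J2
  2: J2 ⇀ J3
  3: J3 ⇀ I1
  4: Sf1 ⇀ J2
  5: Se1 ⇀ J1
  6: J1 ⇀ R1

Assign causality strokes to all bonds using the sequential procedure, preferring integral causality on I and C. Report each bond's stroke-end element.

bond 4 stroke at Sf1  (Sf1 (Sf) sets flow on bond)
bond 5 stroke at J1  (Se1 (Se) sets effort on bond)
bond 3 stroke at I1  (I1 integral (f out))
bond 2 stroke at J3  (J3: bond 3 brought flow, rest push out)
bond 1 stroke at J2  (J2: last free bond brings effort in)
bond 0 stroke at J1  (GY GY1: same side as bond 1)
bond 6 stroke at R1  (closing 1-jn rule on J1)

β0 →J1
β1 →J2
β2 →J3
β3 →I1
β4 →Sf1
β5 →J1
β6 →R1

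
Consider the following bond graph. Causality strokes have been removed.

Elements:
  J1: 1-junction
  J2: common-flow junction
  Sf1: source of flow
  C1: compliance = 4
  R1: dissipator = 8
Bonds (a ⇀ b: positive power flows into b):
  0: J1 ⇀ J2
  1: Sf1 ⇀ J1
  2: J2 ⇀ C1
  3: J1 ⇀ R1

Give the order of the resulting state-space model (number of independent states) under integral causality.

1  (C1 all integral)

b1 →Sf1  (Sf1 fixes flow; stroke at Sf1)
b0 →J1  (J1: bond 1 brought flow, rest push out)
b3 →J1  (common-f at J1 fixed by 1)
b2 →J2  (common-f at J2 fixed by 0)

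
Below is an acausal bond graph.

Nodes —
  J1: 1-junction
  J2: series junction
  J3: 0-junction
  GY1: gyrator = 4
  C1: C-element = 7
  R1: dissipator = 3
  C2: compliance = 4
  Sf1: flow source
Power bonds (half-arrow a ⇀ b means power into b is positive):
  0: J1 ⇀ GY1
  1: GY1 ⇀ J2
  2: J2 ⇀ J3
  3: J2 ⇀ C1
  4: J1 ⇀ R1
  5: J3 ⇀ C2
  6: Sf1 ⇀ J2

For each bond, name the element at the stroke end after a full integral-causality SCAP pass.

bond 6 →Sf1  (Sf1 (Sf) sets flow on bond)
bond 1 →J2  (J2: bond 6 brought flow, rest push out)
bond 2 →J2  (1-jn J2 has f-setter on 6)
bond 3 →J2  (J2: bond 6 brought flow, rest push out)
bond 5 →J3  (J3: last free bond brings effort in)
bond 0 →J1  (through GY1, causality inverts; strokes same side of GY1)
bond 4 →R1  (closing 1-jn rule on J1)

bond 0 |J1
bond 1 |J2
bond 2 |J2
bond 3 |J2
bond 4 |R1
bond 5 |J3
bond 6 |Sf1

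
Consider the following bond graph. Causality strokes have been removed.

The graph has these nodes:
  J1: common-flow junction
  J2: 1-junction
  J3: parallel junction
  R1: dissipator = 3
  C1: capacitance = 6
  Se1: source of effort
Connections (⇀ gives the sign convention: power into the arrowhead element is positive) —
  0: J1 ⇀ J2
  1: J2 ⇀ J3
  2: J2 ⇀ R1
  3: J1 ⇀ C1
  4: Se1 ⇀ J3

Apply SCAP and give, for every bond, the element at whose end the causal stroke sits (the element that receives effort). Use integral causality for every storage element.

bond 0 stroke at J2
bond 1 stroke at J2
bond 2 stroke at R1
bond 3 stroke at J1
bond 4 stroke at J3

b4 stroke at J3  (Se1 (Se) sets effort on bond)
b1 stroke at J2  (0-jn J3 has e-setter on 4)
b3 stroke at J1  (C1 integral (e out))
b0 stroke at J2  (J1: last free bond brings flow in)
b2 stroke at R1  (closing 1-jn rule on J2)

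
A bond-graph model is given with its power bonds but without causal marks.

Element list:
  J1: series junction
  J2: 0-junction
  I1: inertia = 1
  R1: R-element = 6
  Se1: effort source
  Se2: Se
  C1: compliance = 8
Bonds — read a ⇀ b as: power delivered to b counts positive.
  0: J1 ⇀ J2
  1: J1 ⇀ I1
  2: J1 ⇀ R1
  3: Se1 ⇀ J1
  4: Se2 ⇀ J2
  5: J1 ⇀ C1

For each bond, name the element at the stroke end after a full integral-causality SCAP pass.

bond 3 |J1  (source Se1 imposes e)
bond 4 |J2  (Se2: effort source, stroke at far end)
bond 0 |J1  (J2: bond 4 brought effort, rest push out)
bond 1 |I1  (I1: I, integral causality)
bond 2 |J1  (J1 flow already set via bond 1)
bond 5 |J1  (common-f at J1 fixed by 1)

#0 stroke→J1
#1 stroke→I1
#2 stroke→J1
#3 stroke→J1
#4 stroke→J2
#5 stroke→J1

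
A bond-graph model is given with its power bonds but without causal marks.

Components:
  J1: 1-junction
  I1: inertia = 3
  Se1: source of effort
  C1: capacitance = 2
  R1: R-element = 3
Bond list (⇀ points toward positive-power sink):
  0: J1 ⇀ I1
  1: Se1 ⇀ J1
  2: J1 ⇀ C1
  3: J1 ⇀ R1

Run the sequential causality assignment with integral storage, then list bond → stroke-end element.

bond 0 stroke→I1
bond 1 stroke→J1
bond 2 stroke→J1
bond 3 stroke→J1

β1 →J1  (Se1 (Se) sets effort on bond)
β0 →I1  (prefer integral on I1)
β2 →J1  (J1: bond 0 brought flow, rest push out)
β3 →J1  (J1 flow already set via bond 0)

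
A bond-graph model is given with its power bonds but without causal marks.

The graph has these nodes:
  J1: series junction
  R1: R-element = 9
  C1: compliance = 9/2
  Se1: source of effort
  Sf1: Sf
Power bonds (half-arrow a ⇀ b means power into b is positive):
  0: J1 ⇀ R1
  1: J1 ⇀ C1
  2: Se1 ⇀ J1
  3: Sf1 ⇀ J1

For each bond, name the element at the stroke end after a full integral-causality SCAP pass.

#2 →J1  (Se1 (Se) sets effort on bond)
#3 →Sf1  (Sf1 (Sf) sets flow on bond)
#0 →J1  (1-jn J1 has f-setter on 3)
#1 →J1  (J1 flow already set via bond 3)

b0 stroke at J1
b1 stroke at J1
b2 stroke at J1
b3 stroke at Sf1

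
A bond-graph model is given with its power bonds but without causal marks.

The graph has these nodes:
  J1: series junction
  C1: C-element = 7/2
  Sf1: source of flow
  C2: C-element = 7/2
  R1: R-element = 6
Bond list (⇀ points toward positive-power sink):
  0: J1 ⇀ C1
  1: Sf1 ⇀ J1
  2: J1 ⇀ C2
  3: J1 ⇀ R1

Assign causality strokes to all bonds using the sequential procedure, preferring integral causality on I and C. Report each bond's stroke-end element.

b0 stroke at J1
b1 stroke at Sf1
b2 stroke at J1
b3 stroke at J1

#1 |Sf1  (Sf1 fixes flow; stroke at Sf1)
#0 |J1  (common-f at J1 fixed by 1)
#2 |J1  (J1 flow already set via bond 1)
#3 |J1  (J1: bond 1 brought flow, rest push out)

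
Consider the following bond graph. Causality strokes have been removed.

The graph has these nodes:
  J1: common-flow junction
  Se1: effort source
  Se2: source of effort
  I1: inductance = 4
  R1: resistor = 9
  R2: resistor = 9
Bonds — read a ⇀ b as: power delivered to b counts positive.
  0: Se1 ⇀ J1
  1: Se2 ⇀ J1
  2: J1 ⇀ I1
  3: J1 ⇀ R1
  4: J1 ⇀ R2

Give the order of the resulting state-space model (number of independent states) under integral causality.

#0 stroke at J1  (Se1 fixes effort; stroke away)
#1 stroke at J1  (source Se2 imposes e)
#2 stroke at I1  (I1: I, integral causality)
#3 stroke at J1  (1-jn J1 has f-setter on 2)
#4 stroke at J1  (common-f at J1 fixed by 2)

1  (I1 all integral)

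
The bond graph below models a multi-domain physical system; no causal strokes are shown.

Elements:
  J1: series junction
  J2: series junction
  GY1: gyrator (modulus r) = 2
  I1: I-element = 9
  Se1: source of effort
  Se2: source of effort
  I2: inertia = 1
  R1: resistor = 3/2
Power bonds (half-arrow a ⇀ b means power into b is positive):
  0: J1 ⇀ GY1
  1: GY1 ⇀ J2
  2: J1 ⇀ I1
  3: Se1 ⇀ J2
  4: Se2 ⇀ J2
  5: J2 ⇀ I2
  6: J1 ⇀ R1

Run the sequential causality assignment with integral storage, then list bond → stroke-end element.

b0 stroke at J1
b1 stroke at J2
b2 stroke at I1
b3 stroke at J2
b4 stroke at J2
b5 stroke at I2
b6 stroke at J1

β3 →J2  (Se1: effort source, stroke at far end)
β4 →J2  (Se2 (Se) sets effort on bond)
β2 →I1  (I1 outputs flow p/I1)
β0 →J1  (common-f at J1 fixed by 2)
β6 →J1  (J1 flow already set via bond 2)
β1 →J2  (GY1 both-in/both-out from 0)
β5 →I2  (J2: last free bond brings flow in)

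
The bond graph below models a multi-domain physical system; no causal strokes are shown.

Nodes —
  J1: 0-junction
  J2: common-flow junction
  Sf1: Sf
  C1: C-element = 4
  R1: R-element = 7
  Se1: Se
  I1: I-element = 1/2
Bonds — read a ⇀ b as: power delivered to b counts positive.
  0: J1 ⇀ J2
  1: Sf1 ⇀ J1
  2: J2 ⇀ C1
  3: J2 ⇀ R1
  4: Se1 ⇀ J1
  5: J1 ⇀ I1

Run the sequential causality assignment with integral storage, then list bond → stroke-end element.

β0 stroke→J2
β1 stroke→Sf1
β2 stroke→J2
β3 stroke→R1
β4 stroke→J1
β5 stroke→I1

#1 stroke at Sf1  (source Sf1 imposes f)
#4 stroke at J1  (source Se1 imposes e)
#0 stroke at J2  (J1 effort already set via bond 4)
#5 stroke at I1  (J1 effort already set via bond 4)
#2 stroke at J2  (prefer integral on C1)
#3 stroke at R1  (closing 1-jn rule on J2)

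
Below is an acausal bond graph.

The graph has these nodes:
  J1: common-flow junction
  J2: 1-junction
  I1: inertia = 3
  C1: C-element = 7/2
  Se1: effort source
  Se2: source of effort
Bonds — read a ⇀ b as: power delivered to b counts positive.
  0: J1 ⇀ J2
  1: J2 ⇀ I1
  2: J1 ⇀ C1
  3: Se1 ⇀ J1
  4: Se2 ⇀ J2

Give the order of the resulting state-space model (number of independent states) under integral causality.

#3 stroke→J1  (Se1: effort source, stroke at far end)
#4 stroke→J2  (Se2: effort source, stroke at far end)
#1 stroke→I1  (I1: I, integral causality)
#0 stroke→J2  (1-jn J2 has f-setter on 1)
#2 stroke→J1  (1-jn J1 has f-setter on 0)

2  (C1, I1 all integral)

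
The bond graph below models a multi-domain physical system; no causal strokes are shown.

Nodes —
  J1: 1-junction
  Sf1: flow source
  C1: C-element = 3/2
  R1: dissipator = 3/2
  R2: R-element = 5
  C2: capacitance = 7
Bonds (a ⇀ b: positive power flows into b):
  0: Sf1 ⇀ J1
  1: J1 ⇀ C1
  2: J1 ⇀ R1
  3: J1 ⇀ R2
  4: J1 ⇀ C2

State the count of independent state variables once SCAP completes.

2  (C1, C2 all integral)

#0 →Sf1  (Sf1: flow source, stroke at near end)
#1 →J1  (J1 flow already set via bond 0)
#2 →J1  (common-f at J1 fixed by 0)
#3 →J1  (1-jn J1 has f-setter on 0)
#4 →J1  (1-jn J1 has f-setter on 0)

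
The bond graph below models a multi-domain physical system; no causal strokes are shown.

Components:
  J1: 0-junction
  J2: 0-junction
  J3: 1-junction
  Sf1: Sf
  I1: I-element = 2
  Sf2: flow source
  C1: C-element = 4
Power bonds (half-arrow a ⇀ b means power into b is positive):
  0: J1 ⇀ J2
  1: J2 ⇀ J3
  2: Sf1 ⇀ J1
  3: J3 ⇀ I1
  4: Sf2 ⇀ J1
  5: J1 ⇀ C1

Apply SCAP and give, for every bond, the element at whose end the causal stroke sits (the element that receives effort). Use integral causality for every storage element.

β2 |Sf1  (Sf1 fixes flow; stroke at Sf1)
β4 |Sf2  (Sf2 fixes flow; stroke at Sf2)
β3 |I1  (prefer integral on I1)
β1 |J3  (J3: bond 3 brought flow, rest push out)
β0 |J2  (J2 needs exactly one e-in)
β5 |J1  (closing 0-jn rule on J1)

bond 0 stroke at J2
bond 1 stroke at J3
bond 2 stroke at Sf1
bond 3 stroke at I1
bond 4 stroke at Sf2
bond 5 stroke at J1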